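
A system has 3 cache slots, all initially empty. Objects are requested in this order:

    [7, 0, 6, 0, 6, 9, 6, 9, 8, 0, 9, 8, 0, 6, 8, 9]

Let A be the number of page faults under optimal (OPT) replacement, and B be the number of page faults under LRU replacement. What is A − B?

Under OPT: F F F . . F . . F . . . . F . . → 6 faults.
Under LRU: F F F . . F . . F F . . . F . F → 8 faults.
A − B = 6 − 8 = -2.

-2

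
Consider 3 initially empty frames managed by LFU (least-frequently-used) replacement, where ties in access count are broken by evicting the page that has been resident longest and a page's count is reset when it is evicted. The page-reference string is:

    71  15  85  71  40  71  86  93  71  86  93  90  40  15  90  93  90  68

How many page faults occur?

71: miss, frames [71]
15: miss, frames [71, 15]
85: miss, frames [71, 15, 85]
71: hit
40: miss, evict 15, frames [71, 85, 40]
71: hit
86: miss, evict 85, frames [71, 40, 86]
93: miss, evict 40, frames [71, 86, 93]
71: hit
86: hit
93: hit
90: miss, evict 86, frames [71, 93, 90]
40: miss, evict 90, frames [71, 93, 40]
15: miss, evict 40, frames [71, 93, 15]
90: miss, evict 15, frames [71, 93, 90]
93: hit
90: hit
68: miss, evict 90, frames [71, 93, 68]
Page faults: 11.

11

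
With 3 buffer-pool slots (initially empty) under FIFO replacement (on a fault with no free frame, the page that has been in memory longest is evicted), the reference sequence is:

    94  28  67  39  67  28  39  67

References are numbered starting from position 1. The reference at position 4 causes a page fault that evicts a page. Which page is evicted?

pos 1: 94 → fault, frames [94]
pos 2: 28 → fault, frames [94, 28]
pos 3: 67 → fault, frames [94, 28, 67]
pos 4: 39 → fault, evict 94, frames [28, 67, 39]
At position 4, page 94 is evicted.

94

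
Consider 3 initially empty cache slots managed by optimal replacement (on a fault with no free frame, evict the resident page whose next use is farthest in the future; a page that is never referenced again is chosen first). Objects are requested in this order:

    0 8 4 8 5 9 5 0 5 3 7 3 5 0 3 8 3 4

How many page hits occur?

8

0 → fault, frames [0]
8 → fault, frames [0, 8]
4 → fault, frames [0, 8, 4]
8 → hit
5 → fault, evict 4, frames [0, 8, 5]
9 → fault, evict 8, frames [0, 5, 9]
5 → hit
0 → hit
5 → hit
3 → fault, evict 9, frames [0, 5, 3]
7 → fault, evict 0, frames [5, 3, 7]
3 → hit
5 → hit
0 → fault, evict 7, frames [5, 3, 0]
3 → hit
8 → fault, evict 0, frames [5, 3, 8]
3 → hit
4 → fault, evict 8, frames [5, 3, 4]
Hits: 8.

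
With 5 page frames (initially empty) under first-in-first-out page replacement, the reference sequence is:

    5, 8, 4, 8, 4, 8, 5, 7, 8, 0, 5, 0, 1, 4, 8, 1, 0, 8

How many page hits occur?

12

5 -> fault, frames (5)
8 -> fault, frames (5 8)
4 -> fault, frames (5 8 4)
8 -> hit
4 -> hit
8 -> hit
5 -> hit
7 -> fault, frames (5 8 4 7)
8 -> hit
0 -> fault, frames (5 8 4 7 0)
5 -> hit
0 -> hit
1 -> fault, evict 5, frames (8 4 7 0 1)
4 -> hit
8 -> hit
1 -> hit
0 -> hit
8 -> hit
Hits: 12.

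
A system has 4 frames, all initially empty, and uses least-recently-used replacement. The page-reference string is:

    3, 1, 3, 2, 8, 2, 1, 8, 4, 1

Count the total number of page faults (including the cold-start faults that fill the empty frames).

5

3 -> miss, frames (3)
1 -> miss, frames (3 1)
3 -> hit
2 -> miss, frames (1 3 2)
8 -> miss, frames (1 3 2 8)
2 -> hit
1 -> hit
8 -> hit
4 -> miss, evict 3, frames (2 1 8 4)
1 -> hit
Page faults: 5.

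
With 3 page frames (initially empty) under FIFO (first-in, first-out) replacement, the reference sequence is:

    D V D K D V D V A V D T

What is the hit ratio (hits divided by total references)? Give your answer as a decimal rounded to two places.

D → fault, frames {D}
V → fault, frames {D,V}
D → hit
K → fault, frames {D,V,K}
D → hit
V → hit
D → hit
V → hit
A → fault, evict D, frames {V,K,A}
V → hit
D → fault, evict V, frames {K,A,D}
T → fault, evict K, frames {A,D,T}
Hits: 6 of 12 references → 6/12 = 0.5000.

0.50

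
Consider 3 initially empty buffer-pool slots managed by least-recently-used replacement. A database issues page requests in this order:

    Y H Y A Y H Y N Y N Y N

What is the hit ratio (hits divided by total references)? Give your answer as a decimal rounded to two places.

Y: fault, frames [Y]
H: fault, frames [Y, H]
Y: hit
A: fault, frames [H, Y, A]
Y: hit
H: hit
Y: hit
N: fault, evict A, frames [H, Y, N]
Y: hit
N: hit
Y: hit
N: hit
Hits: 8 of 12 references → 8/12 = 0.6667.

0.67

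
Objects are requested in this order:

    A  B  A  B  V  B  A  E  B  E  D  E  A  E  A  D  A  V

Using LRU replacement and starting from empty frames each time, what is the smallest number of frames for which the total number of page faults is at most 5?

5

f=1: 18 faults
f=2: 10 faults
f=3: 7 faults
f=4: 6 faults
f=5: 5 faults
Smallest f with faults ≤ 5 is 5.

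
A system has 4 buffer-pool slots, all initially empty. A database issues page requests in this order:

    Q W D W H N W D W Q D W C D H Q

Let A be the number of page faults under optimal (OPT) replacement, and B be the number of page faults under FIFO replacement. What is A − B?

Under OPT: F F F . F F . . . . . . F . F . → 7 faults.
Under FIFO: F F F . F F . . . F . F F F F F → 11 faults.
A − B = 7 − 11 = -4.

-4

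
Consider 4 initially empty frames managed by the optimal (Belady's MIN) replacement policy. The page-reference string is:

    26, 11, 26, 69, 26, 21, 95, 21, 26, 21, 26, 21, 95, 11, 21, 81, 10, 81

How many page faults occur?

26 -> fault, frames {26}
11 -> fault, frames {26,11}
26 -> hit
69 -> fault, frames {26,11,69}
26 -> hit
21 -> fault, frames {26,11,69,21}
95 -> fault, evict 69, frames {26,11,21,95}
21 -> hit
26 -> hit
21 -> hit
26 -> hit
21 -> hit
95 -> hit
11 -> hit
21 -> hit
81 -> fault, evict 95, frames {26,11,21,81}
10 -> fault, evict 21, frames {26,11,81,10}
81 -> hit
Page faults: 7.

7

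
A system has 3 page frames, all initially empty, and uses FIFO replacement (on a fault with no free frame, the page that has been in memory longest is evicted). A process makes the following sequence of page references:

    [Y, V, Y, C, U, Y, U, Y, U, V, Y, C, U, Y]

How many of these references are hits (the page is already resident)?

Y: miss, frames {Y}
V: miss, frames {Y,V}
Y: hit
C: miss, frames {Y,V,C}
U: miss, evict Y, frames {V,C,U}
Y: miss, evict V, frames {C,U,Y}
U: hit
Y: hit
U: hit
V: miss, evict C, frames {U,Y,V}
Y: hit
C: miss, evict U, frames {Y,V,C}
U: miss, evict Y, frames {V,C,U}
Y: miss, evict V, frames {C,U,Y}
Hits: 5.

5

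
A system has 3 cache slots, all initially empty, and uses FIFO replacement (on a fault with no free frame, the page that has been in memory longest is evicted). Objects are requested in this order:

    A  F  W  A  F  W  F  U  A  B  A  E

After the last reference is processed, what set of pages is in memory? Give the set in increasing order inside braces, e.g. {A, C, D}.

A -> fault, frames [A]
F -> fault, frames [A, F]
W -> fault, frames [A, F, W]
A -> hit
F -> hit
W -> hit
F -> hit
U -> fault, evict A, frames [F, W, U]
A -> fault, evict F, frames [W, U, A]
B -> fault, evict W, frames [U, A, B]
A -> hit
E -> fault, evict U, frames [A, B, E]

{A, B, E}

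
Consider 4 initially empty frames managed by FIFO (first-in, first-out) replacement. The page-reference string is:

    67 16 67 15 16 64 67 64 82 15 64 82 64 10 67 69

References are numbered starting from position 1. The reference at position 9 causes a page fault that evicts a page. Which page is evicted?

67

pos 1: 67 → fault, frames (67)
pos 2: 16 → fault, frames (67 16)
pos 3: 67 → hit
pos 4: 15 → fault, frames (67 16 15)
pos 5: 16 → hit
pos 6: 64 → fault, frames (67 16 15 64)
pos 7: 67 → hit
pos 8: 64 → hit
pos 9: 82 → fault, evict 67, frames (16 15 64 82)
At position 9, page 67 is evicted.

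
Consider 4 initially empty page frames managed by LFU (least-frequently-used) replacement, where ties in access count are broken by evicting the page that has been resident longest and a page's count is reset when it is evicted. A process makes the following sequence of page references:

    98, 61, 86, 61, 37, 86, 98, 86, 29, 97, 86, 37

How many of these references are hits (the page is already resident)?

5

98 → fault, frames [98]
61 → fault, frames [98, 61]
86 → fault, frames [98, 61, 86]
61 → hit
37 → fault, frames [98, 61, 86, 37]
86 → hit
98 → hit
86 → hit
29 → fault, evict 37, frames [98, 61, 86, 29]
97 → fault, evict 29, frames [98, 61, 86, 97]
86 → hit
37 → fault, evict 97, frames [98, 61, 86, 37]
Hits: 5.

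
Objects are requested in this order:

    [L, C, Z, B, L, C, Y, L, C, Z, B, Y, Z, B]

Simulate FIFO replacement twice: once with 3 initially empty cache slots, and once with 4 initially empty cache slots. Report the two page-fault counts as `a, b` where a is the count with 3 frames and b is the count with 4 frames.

9, 10

3 frames: F F F F F F F . . F F . . . → 9 faults.
4 frames: F F F F . . F F F F F F . . → 10 faults.
10 > 9: adding a frame increased faults — Belady's anomaly.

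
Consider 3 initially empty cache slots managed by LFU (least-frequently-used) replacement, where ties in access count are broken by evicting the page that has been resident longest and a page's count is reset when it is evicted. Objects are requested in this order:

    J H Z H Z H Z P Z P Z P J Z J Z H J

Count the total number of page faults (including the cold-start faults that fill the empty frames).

J → fault, frames [J]
H → fault, frames [J, H]
Z → fault, frames [J, H, Z]
H → hit
Z → hit
H → hit
Z → hit
P → fault, evict J, frames [H, Z, P]
Z → hit
P → hit
Z → hit
P → hit
J → fault, evict H, frames [Z, P, J]
Z → hit
J → hit
Z → hit
H → fault, evict J, frames [Z, P, H]
J → fault, evict H, frames [Z, P, J]
Page faults: 7.

7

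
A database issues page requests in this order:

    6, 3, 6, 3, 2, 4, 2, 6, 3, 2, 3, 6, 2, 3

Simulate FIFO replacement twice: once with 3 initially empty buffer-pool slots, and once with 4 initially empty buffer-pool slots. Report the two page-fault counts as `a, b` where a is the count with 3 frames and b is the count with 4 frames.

3 frames: F F . . F F . F F F . . . . → 7 faults.
4 frames: F F . . F F . . . . . . . . → 4 faults.
4 < 7: adding a frame reduced faults, as is typical.

7, 4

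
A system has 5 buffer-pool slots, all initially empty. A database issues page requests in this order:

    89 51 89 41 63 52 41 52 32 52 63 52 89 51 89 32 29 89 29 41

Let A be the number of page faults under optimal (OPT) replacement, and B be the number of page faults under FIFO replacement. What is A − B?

Under OPT: F F . F F F . . F . . . . . . . F . . F → 8 faults.
Under FIFO: F F . F F F . . F . . . F F . . F . . F → 10 faults.
A − B = 8 − 10 = -2.

-2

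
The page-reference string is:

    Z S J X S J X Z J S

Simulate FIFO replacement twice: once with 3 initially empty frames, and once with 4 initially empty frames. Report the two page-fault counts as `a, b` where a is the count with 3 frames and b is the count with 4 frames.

3 frames: F F F F . . . F . F → 6 faults.
4 frames: F F F F . . . . . . → 4 faults.
4 < 6: adding a frame reduced faults, as is typical.

6, 4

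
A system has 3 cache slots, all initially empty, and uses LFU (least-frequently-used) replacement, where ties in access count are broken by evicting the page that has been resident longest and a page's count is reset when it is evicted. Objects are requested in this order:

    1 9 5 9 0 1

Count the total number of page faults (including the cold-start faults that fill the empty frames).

1 → fault, frames {1}
9 → fault, frames {1,9}
5 → fault, frames {1,9,5}
9 → hit
0 → fault, evict 1, frames {9,5,0}
1 → fault, evict 5, frames {9,0,1}
Page faults: 5.

5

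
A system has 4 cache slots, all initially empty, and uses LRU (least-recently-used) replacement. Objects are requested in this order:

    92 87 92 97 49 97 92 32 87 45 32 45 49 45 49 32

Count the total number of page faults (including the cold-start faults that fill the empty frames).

92 → fault, frames (92)
87 → fault, frames (92 87)
92 → hit
97 → fault, frames (87 92 97)
49 → fault, frames (87 92 97 49)
97 → hit
92 → hit
32 → fault, evict 87, frames (49 97 92 32)
87 → fault, evict 49, frames (97 92 32 87)
45 → fault, evict 97, frames (92 32 87 45)
32 → hit
45 → hit
49 → fault, evict 92, frames (87 32 45 49)
45 → hit
49 → hit
32 → hit
Page faults: 8.

8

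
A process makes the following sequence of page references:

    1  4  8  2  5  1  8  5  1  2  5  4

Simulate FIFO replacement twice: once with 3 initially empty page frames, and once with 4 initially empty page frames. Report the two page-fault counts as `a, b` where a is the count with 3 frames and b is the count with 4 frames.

3 frames: F F F F F F F . . F F F → 10 faults.
4 frames: F F F F F F . . . . . F → 7 faults.
7 < 10: adding a frame reduced faults, as is typical.

10, 7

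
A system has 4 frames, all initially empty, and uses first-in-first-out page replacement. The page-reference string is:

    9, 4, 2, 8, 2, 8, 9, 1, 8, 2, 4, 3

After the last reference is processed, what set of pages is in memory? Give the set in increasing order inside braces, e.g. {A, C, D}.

9 -> miss, frames [9]
4 -> miss, frames [9, 4]
2 -> miss, frames [9, 4, 2]
8 -> miss, frames [9, 4, 2, 8]
2 -> hit
8 -> hit
9 -> hit
1 -> miss, evict 9, frames [4, 2, 8, 1]
8 -> hit
2 -> hit
4 -> hit
3 -> miss, evict 4, frames [2, 8, 1, 3]

{1, 2, 3, 8}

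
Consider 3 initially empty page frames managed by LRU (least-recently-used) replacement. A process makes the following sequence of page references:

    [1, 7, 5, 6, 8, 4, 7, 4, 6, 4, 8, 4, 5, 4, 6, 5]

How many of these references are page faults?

11

1 → fault, frames [1]
7 → fault, frames [1, 7]
5 → fault, frames [1, 7, 5]
6 → fault, evict 1, frames [7, 5, 6]
8 → fault, evict 7, frames [5, 6, 8]
4 → fault, evict 5, frames [6, 8, 4]
7 → fault, evict 6, frames [8, 4, 7]
4 → hit
6 → fault, evict 8, frames [7, 4, 6]
4 → hit
8 → fault, evict 7, frames [6, 4, 8]
4 → hit
5 → fault, evict 6, frames [8, 4, 5]
4 → hit
6 → fault, evict 8, frames [5, 4, 6]
5 → hit
Page faults: 11.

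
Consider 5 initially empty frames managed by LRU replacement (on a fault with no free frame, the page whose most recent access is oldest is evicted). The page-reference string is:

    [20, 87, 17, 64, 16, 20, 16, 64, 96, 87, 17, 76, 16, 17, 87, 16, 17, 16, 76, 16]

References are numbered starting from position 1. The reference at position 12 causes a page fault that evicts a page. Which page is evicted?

pos 1: 20 -> miss, frames {20}
pos 2: 87 -> miss, frames {20,87}
pos 3: 17 -> miss, frames {20,87,17}
pos 4: 64 -> miss, frames {20,87,17,64}
pos 5: 16 -> miss, frames {20,87,17,64,16}
pos 6: 20 -> hit
pos 7: 16 -> hit
pos 8: 64 -> hit
pos 9: 96 -> miss, evict 87, frames {17,20,16,64,96}
pos 10: 87 -> miss, evict 17, frames {20,16,64,96,87}
pos 11: 17 -> miss, evict 20, frames {16,64,96,87,17}
pos 12: 76 -> miss, evict 16, frames {64,96,87,17,76}
At position 12, page 16 is evicted.

16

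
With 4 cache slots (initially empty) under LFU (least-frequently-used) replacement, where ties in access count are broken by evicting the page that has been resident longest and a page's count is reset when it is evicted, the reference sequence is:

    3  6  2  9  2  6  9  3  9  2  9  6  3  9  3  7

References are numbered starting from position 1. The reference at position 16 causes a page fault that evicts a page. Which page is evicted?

pos 1: 3: miss, frames [3]
pos 2: 6: miss, frames [3, 6]
pos 3: 2: miss, frames [3, 6, 2]
pos 4: 9: miss, frames [3, 6, 2, 9]
pos 5: 2: hit
pos 6: 6: hit
pos 7: 9: hit
pos 8: 3: hit
pos 9: 9: hit
pos 10: 2: hit
pos 11: 9: hit
pos 12: 6: hit
pos 13: 3: hit
pos 14: 9: hit
pos 15: 3: hit
pos 16: 7: miss, evict 6, frames [3, 2, 9, 7]
At position 16, page 6 is evicted.

6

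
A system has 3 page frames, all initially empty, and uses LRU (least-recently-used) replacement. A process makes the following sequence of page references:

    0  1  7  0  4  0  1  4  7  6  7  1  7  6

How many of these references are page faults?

8

0 → miss, frames [0]
1 → miss, frames [0, 1]
7 → miss, frames [0, 1, 7]
0 → hit
4 → miss, evict 1, frames [7, 0, 4]
0 → hit
1 → miss, evict 7, frames [4, 0, 1]
4 → hit
7 → miss, evict 0, frames [1, 4, 7]
6 → miss, evict 1, frames [4, 7, 6]
7 → hit
1 → miss, evict 4, frames [6, 7, 1]
7 → hit
6 → hit
Page faults: 8.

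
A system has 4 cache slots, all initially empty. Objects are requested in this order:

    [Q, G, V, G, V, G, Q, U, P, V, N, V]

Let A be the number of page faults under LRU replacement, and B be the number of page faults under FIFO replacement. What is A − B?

Under LRU: F F F . . . . F F F F . → 7 faults.
Under FIFO: F F F . . . . F F . F . → 6 faults.
A − B = 7 − 6 = 1.

1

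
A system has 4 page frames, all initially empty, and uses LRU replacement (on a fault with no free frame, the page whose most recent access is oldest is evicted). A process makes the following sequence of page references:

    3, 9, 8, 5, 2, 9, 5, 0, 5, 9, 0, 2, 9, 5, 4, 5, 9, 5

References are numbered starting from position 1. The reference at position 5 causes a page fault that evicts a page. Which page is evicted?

pos 1: 3: miss, frames [3]
pos 2: 9: miss, frames [3, 9]
pos 3: 8: miss, frames [3, 9, 8]
pos 4: 5: miss, frames [3, 9, 8, 5]
pos 5: 2: miss, evict 3, frames [9, 8, 5, 2]
At position 5, page 3 is evicted.

3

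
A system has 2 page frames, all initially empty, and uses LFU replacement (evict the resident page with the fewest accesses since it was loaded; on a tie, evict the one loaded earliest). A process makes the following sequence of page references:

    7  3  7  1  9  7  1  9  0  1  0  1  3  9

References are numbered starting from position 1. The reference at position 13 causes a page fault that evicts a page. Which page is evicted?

pos 1: 7 -> miss, frames [7]
pos 2: 3 -> miss, frames [7, 3]
pos 3: 7 -> hit
pos 4: 1 -> miss, evict 3, frames [7, 1]
pos 5: 9 -> miss, evict 1, frames [7, 9]
pos 6: 7 -> hit
pos 7: 1 -> miss, evict 9, frames [7, 1]
pos 8: 9 -> miss, evict 1, frames [7, 9]
pos 9: 0 -> miss, evict 9, frames [7, 0]
pos 10: 1 -> miss, evict 0, frames [7, 1]
pos 11: 0 -> miss, evict 1, frames [7, 0]
pos 12: 1 -> miss, evict 0, frames [7, 1]
pos 13: 3 -> miss, evict 1, frames [7, 3]
At position 13, page 1 is evicted.

1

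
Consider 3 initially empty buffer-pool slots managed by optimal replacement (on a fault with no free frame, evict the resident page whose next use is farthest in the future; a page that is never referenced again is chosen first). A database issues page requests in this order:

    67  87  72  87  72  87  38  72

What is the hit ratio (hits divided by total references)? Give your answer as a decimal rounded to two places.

67 -> miss, frames {67}
87 -> miss, frames {67,87}
72 -> miss, frames {67,87,72}
87 -> hit
72 -> hit
87 -> hit
38 -> miss, evict 87, frames {67,72,38}
72 -> hit
Hits: 4 of 8 references → 4/8 = 0.5000.

0.50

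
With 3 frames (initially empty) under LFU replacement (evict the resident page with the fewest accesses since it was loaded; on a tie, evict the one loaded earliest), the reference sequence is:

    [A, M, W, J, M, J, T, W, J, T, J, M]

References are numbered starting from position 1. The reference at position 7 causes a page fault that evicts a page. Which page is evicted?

pos 1: A -> miss, frames [A]
pos 2: M -> miss, frames [A, M]
pos 3: W -> miss, frames [A, M, W]
pos 4: J -> miss, evict A, frames [M, W, J]
pos 5: M -> hit
pos 6: J -> hit
pos 7: T -> miss, evict W, frames [M, J, T]
At position 7, page W is evicted.

W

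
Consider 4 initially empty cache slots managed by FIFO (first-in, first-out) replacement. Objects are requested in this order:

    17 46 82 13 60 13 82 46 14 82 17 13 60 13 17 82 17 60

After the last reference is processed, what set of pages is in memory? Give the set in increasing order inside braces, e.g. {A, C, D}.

{14, 17, 60, 82}

17: miss, frames (17)
46: miss, frames (17 46)
82: miss, frames (17 46 82)
13: miss, frames (17 46 82 13)
60: miss, evict 17, frames (46 82 13 60)
13: hit
82: hit
46: hit
14: miss, evict 46, frames (82 13 60 14)
82: hit
17: miss, evict 82, frames (13 60 14 17)
13: hit
60: hit
13: hit
17: hit
82: miss, evict 13, frames (60 14 17 82)
17: hit
60: hit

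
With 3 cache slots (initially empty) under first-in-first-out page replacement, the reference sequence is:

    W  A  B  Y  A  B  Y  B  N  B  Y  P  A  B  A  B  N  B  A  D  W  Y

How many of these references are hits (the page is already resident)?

W -> fault, frames {W}
A -> fault, frames {W,A}
B -> fault, frames {W,A,B}
Y -> fault, evict W, frames {A,B,Y}
A -> hit
B -> hit
Y -> hit
B -> hit
N -> fault, evict A, frames {B,Y,N}
B -> hit
Y -> hit
P -> fault, evict B, frames {Y,N,P}
A -> fault, evict Y, frames {N,P,A}
B -> fault, evict N, frames {P,A,B}
A -> hit
B -> hit
N -> fault, evict P, frames {A,B,N}
B -> hit
A -> hit
D -> fault, evict A, frames {B,N,D}
W -> fault, evict B, frames {N,D,W}
Y -> fault, evict N, frames {D,W,Y}
Hits: 10.

10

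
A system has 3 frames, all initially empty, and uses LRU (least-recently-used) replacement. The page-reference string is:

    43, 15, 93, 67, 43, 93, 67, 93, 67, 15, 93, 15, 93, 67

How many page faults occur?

43 → fault, frames [43]
15 → fault, frames [43, 15]
93 → fault, frames [43, 15, 93]
67 → fault, evict 43, frames [15, 93, 67]
43 → fault, evict 15, frames [93, 67, 43]
93 → hit
67 → hit
93 → hit
67 → hit
15 → fault, evict 43, frames [93, 67, 15]
93 → hit
15 → hit
93 → hit
67 → hit
Page faults: 6.

6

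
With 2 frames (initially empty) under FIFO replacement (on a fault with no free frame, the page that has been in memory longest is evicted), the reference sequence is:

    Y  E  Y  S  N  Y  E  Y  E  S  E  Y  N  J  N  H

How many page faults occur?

11

Y → miss, frames (Y)
E → miss, frames (Y E)
Y → hit
S → miss, evict Y, frames (E S)
N → miss, evict E, frames (S N)
Y → miss, evict S, frames (N Y)
E → miss, evict N, frames (Y E)
Y → hit
E → hit
S → miss, evict Y, frames (E S)
E → hit
Y → miss, evict E, frames (S Y)
N → miss, evict S, frames (Y N)
J → miss, evict Y, frames (N J)
N → hit
H → miss, evict N, frames (J H)
Page faults: 11.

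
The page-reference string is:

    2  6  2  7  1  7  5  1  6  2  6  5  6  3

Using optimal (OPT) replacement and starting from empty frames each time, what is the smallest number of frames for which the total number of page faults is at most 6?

4

f=1: 14 faults
f=2: 9 faults
f=3: 7 faults
f=4: 6 faults
f=5: 6 faults
f=6: 6 faults
Smallest f with faults ≤ 6 is 4.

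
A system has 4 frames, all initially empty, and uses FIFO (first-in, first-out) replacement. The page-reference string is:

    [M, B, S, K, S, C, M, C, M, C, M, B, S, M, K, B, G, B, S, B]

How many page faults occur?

10

M: fault, frames (M)
B: fault, frames (M B)
S: fault, frames (M B S)
K: fault, frames (M B S K)
S: hit
C: fault, evict M, frames (B S K C)
M: fault, evict B, frames (S K C M)
C: hit
M: hit
C: hit
M: hit
B: fault, evict S, frames (K C M B)
S: fault, evict K, frames (C M B S)
M: hit
K: fault, evict C, frames (M B S K)
B: hit
G: fault, evict M, frames (B S K G)
B: hit
S: hit
B: hit
Page faults: 10.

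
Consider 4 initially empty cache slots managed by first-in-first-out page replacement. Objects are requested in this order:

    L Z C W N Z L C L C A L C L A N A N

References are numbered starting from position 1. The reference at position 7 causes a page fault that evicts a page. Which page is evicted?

Z

pos 1: L: miss, frames (L)
pos 2: Z: miss, frames (L Z)
pos 3: C: miss, frames (L Z C)
pos 4: W: miss, frames (L Z C W)
pos 5: N: miss, evict L, frames (Z C W N)
pos 6: Z: hit
pos 7: L: miss, evict Z, frames (C W N L)
At position 7, page Z is evicted.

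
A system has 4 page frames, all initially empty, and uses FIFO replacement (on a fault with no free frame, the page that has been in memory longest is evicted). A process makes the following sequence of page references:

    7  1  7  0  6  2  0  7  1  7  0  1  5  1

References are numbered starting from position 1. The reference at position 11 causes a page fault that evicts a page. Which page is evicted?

6

pos 1: 7: fault, frames [7]
pos 2: 1: fault, frames [7, 1]
pos 3: 7: hit
pos 4: 0: fault, frames [7, 1, 0]
pos 5: 6: fault, frames [7, 1, 0, 6]
pos 6: 2: fault, evict 7, frames [1, 0, 6, 2]
pos 7: 0: hit
pos 8: 7: fault, evict 1, frames [0, 6, 2, 7]
pos 9: 1: fault, evict 0, frames [6, 2, 7, 1]
pos 10: 7: hit
pos 11: 0: fault, evict 6, frames [2, 7, 1, 0]
At position 11, page 6 is evicted.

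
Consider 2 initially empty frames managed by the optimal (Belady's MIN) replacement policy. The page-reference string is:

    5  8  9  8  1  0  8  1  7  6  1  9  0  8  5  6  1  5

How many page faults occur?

13

5 → fault, frames [5]
8 → fault, frames [5, 8]
9 → fault, evict 5, frames [8, 9]
8 → hit
1 → fault, evict 9, frames [8, 1]
0 → fault, evict 1, frames [8, 0]
8 → hit
1 → fault, evict 8, frames [0, 1]
7 → fault, evict 0, frames [1, 7]
6 → fault, evict 7, frames [1, 6]
1 → hit
9 → fault, evict 1, frames [6, 9]
0 → fault, evict 9, frames [6, 0]
8 → fault, evict 0, frames [6, 8]
5 → fault, evict 8, frames [6, 5]
6 → hit
1 → fault, evict 6, frames [5, 1]
5 → hit
Page faults: 13.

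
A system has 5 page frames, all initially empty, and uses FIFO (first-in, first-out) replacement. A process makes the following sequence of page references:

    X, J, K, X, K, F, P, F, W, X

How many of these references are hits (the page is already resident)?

X → miss, frames [X]
J → miss, frames [X, J]
K → miss, frames [X, J, K]
X → hit
K → hit
F → miss, frames [X, J, K, F]
P → miss, frames [X, J, K, F, P]
F → hit
W → miss, evict X, frames [J, K, F, P, W]
X → miss, evict J, frames [K, F, P, W, X]
Hits: 3.

3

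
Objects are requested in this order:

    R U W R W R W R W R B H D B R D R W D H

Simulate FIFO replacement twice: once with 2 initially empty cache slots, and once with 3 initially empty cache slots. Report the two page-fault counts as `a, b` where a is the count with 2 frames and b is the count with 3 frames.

2 frames: F F F F . . . . . . F F F F F F . F . F → 12 faults.
3 frames: F F F . . . . . . . F F F . F . . F . F → 9 faults.
9 < 12: adding a frame reduced faults, as is typical.

12, 9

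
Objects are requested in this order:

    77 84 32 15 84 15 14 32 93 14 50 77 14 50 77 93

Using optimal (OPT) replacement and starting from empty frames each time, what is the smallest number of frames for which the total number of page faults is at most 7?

f=1: 16 faults
f=2: 11 faults
f=3: 9 faults
f=4: 7 faults
f=5: 7 faults
f=6: 7 faults
f=7: 7 faults
Smallest f with faults ≤ 7 is 4.

4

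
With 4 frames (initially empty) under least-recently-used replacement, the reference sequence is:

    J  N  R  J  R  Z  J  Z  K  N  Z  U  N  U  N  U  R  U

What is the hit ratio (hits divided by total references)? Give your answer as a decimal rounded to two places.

J -> fault, frames [J]
N -> fault, frames [J, N]
R -> fault, frames [J, N, R]
J -> hit
R -> hit
Z -> fault, frames [N, J, R, Z]
J -> hit
Z -> hit
K -> fault, evict N, frames [R, J, Z, K]
N -> fault, evict R, frames [J, Z, K, N]
Z -> hit
U -> fault, evict J, frames [K, N, Z, U]
N -> hit
U -> hit
N -> hit
U -> hit
R -> fault, evict K, frames [Z, N, U, R]
U -> hit
Hits: 10 of 18 references → 10/18 = 0.5556.

0.56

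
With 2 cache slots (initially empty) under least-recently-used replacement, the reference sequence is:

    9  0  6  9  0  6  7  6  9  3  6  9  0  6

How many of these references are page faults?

13

9 -> fault, frames (9)
0 -> fault, frames (9 0)
6 -> fault, evict 9, frames (0 6)
9 -> fault, evict 0, frames (6 9)
0 -> fault, evict 6, frames (9 0)
6 -> fault, evict 9, frames (0 6)
7 -> fault, evict 0, frames (6 7)
6 -> hit
9 -> fault, evict 7, frames (6 9)
3 -> fault, evict 6, frames (9 3)
6 -> fault, evict 9, frames (3 6)
9 -> fault, evict 3, frames (6 9)
0 -> fault, evict 6, frames (9 0)
6 -> fault, evict 9, frames (0 6)
Page faults: 13.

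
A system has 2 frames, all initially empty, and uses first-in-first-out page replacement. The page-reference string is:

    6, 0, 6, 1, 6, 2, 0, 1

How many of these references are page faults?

6 -> fault, frames {6}
0 -> fault, frames {6,0}
6 -> hit
1 -> fault, evict 6, frames {0,1}
6 -> fault, evict 0, frames {1,6}
2 -> fault, evict 1, frames {6,2}
0 -> fault, evict 6, frames {2,0}
1 -> fault, evict 2, frames {0,1}
Page faults: 7.

7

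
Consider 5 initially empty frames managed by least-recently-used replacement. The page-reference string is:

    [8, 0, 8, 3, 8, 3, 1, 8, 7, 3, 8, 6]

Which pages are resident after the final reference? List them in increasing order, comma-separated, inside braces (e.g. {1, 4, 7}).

8: fault, frames {8}
0: fault, frames {8,0}
8: hit
3: fault, frames {0,8,3}
8: hit
3: hit
1: fault, frames {0,8,3,1}
8: hit
7: fault, frames {0,3,1,8,7}
3: hit
8: hit
6: fault, evict 0, frames {1,7,3,8,6}

{1, 3, 6, 7, 8}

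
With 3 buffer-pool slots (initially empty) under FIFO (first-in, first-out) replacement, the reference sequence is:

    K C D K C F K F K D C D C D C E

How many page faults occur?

8

K → miss, frames [K]
C → miss, frames [K, C]
D → miss, frames [K, C, D]
K → hit
C → hit
F → miss, evict K, frames [C, D, F]
K → miss, evict C, frames [D, F, K]
F → hit
K → hit
D → hit
C → miss, evict D, frames [F, K, C]
D → miss, evict F, frames [K, C, D]
C → hit
D → hit
C → hit
E → miss, evict K, frames [C, D, E]
Page faults: 8.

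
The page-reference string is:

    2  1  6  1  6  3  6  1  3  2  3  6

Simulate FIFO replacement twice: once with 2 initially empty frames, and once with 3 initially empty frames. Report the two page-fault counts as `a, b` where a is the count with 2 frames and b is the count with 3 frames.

8, 5

2 frames: F F F . . F . F . F F F → 8 faults.
3 frames: F F F . . F . . . F . . → 5 faults.
5 < 8: adding a frame reduced faults, as is typical.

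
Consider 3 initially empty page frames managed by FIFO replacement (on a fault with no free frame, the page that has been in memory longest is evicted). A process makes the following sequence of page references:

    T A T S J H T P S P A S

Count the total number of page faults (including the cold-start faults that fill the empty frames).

9

T → fault, frames (T)
A → fault, frames (T A)
T → hit
S → fault, frames (T A S)
J → fault, evict T, frames (A S J)
H → fault, evict A, frames (S J H)
T → fault, evict S, frames (J H T)
P → fault, evict J, frames (H T P)
S → fault, evict H, frames (T P S)
P → hit
A → fault, evict T, frames (P S A)
S → hit
Page faults: 9.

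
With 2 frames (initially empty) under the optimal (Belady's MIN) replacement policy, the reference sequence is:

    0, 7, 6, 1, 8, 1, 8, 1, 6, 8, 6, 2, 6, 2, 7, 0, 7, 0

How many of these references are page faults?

0 → fault, frames [0]
7 → fault, frames [0, 7]
6 → fault, evict 0, frames [7, 6]
1 → fault, evict 7, frames [6, 1]
8 → fault, evict 6, frames [1, 8]
1 → hit
8 → hit
1 → hit
6 → fault, evict 1, frames [8, 6]
8 → hit
6 → hit
2 → fault, evict 8, frames [6, 2]
6 → hit
2 → hit
7 → fault, evict 2, frames [6, 7]
0 → fault, evict 6, frames [7, 0]
7 → hit
0 → hit
Page faults: 9.

9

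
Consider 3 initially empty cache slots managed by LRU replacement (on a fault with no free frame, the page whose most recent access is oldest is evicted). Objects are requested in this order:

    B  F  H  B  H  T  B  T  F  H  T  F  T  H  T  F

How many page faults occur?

6

B -> fault, frames (B)
F -> fault, frames (B F)
H -> fault, frames (B F H)
B -> hit
H -> hit
T -> fault, evict F, frames (B H T)
B -> hit
T -> hit
F -> fault, evict H, frames (B T F)
H -> fault, evict B, frames (T F H)
T -> hit
F -> hit
T -> hit
H -> hit
T -> hit
F -> hit
Page faults: 6.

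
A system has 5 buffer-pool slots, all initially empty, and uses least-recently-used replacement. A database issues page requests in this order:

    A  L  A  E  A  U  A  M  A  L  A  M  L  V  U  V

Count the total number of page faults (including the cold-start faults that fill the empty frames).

6

A: miss, frames {A}
L: miss, frames {A,L}
A: hit
E: miss, frames {L,A,E}
A: hit
U: miss, frames {L,E,A,U}
A: hit
M: miss, frames {L,E,U,A,M}
A: hit
L: hit
A: hit
M: hit
L: hit
V: miss, evict E, frames {U,A,M,L,V}
U: hit
V: hit
Page faults: 6.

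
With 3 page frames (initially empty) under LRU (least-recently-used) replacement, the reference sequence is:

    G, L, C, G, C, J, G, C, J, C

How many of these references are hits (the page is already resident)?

G → miss, frames [G]
L → miss, frames [G, L]
C → miss, frames [G, L, C]
G → hit
C → hit
J → miss, evict L, frames [G, C, J]
G → hit
C → hit
J → hit
C → hit
Hits: 6.

6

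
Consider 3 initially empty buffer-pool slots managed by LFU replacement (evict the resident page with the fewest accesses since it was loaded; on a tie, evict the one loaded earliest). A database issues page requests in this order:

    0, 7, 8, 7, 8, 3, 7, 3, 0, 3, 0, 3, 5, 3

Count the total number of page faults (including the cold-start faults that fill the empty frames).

6

0 -> miss, frames (0)
7 -> miss, frames (0 7)
8 -> miss, frames (0 7 8)
7 -> hit
8 -> hit
3 -> miss, evict 0, frames (7 8 3)
7 -> hit
3 -> hit
0 -> miss, evict 8, frames (7 3 0)
3 -> hit
0 -> hit
3 -> hit
5 -> miss, evict 0, frames (7 3 5)
3 -> hit
Page faults: 6.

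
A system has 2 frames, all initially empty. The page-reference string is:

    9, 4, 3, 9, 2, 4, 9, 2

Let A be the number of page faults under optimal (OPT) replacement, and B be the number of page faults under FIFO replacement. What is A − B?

-2

Under OPT: F F F . F F . F → 6 faults.
Under FIFO: F F F F F F F F → 8 faults.
A − B = 6 − 8 = -2.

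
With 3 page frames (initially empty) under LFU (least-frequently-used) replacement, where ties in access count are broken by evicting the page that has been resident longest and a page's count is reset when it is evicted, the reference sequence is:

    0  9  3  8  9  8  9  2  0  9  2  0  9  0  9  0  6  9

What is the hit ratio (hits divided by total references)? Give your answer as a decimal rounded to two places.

0 -> fault, frames [0]
9 -> fault, frames [0, 9]
3 -> fault, frames [0, 9, 3]
8 -> fault, evict 0, frames [9, 3, 8]
9 -> hit
8 -> hit
9 -> hit
2 -> fault, evict 3, frames [9, 8, 2]
0 -> fault, evict 2, frames [9, 8, 0]
9 -> hit
2 -> fault, evict 0, frames [9, 8, 2]
0 -> fault, evict 2, frames [9, 8, 0]
9 -> hit
0 -> hit
9 -> hit
0 -> hit
6 -> fault, evict 8, frames [9, 0, 6]
9 -> hit
Hits: 9 of 18 references → 9/18 = 0.5000.

0.50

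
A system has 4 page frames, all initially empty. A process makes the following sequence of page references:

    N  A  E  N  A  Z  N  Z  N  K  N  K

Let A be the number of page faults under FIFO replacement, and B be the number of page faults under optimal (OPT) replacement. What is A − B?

1

Under FIFO: F F F . . F . . . F F . → 6 faults.
Under OPT: F F F . . F . . . F . . → 5 faults.
A − B = 6 − 5 = 1.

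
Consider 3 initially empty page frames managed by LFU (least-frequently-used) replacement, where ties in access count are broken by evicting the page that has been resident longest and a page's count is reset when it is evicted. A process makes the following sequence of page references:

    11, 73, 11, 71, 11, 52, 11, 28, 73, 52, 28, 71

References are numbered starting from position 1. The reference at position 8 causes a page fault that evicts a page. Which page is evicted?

pos 1: 11 → miss, frames {11}
pos 2: 73 → miss, frames {11,73}
pos 3: 11 → hit
pos 4: 71 → miss, frames {11,73,71}
pos 5: 11 → hit
pos 6: 52 → miss, evict 73, frames {11,71,52}
pos 7: 11 → hit
pos 8: 28 → miss, evict 71, frames {11,52,28}
At position 8, page 71 is evicted.

71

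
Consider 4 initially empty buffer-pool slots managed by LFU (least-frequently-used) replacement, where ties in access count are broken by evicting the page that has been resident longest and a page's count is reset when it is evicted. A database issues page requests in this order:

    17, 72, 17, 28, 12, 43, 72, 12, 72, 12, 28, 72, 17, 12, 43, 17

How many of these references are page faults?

8

17 -> fault, frames {17}
72 -> fault, frames {17,72}
17 -> hit
28 -> fault, frames {17,72,28}
12 -> fault, frames {17,72,28,12}
43 -> fault, evict 72, frames {17,28,12,43}
72 -> fault, evict 28, frames {17,12,43,72}
12 -> hit
72 -> hit
12 -> hit
28 -> fault, evict 43, frames {17,12,72,28}
72 -> hit
17 -> hit
12 -> hit
43 -> fault, evict 28, frames {17,12,72,43}
17 -> hit
Page faults: 8.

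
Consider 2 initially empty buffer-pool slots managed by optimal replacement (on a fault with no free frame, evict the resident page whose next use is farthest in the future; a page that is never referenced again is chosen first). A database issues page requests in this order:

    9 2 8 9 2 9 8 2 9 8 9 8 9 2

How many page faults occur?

7

9 -> miss, frames (9)
2 -> miss, frames (9 2)
8 -> miss, evict 2, frames (9 8)
9 -> hit
2 -> miss, evict 8, frames (9 2)
9 -> hit
8 -> miss, evict 9, frames (2 8)
2 -> hit
9 -> miss, evict 2, frames (8 9)
8 -> hit
9 -> hit
8 -> hit
9 -> hit
2 -> miss, evict 9, frames (8 2)
Page faults: 7.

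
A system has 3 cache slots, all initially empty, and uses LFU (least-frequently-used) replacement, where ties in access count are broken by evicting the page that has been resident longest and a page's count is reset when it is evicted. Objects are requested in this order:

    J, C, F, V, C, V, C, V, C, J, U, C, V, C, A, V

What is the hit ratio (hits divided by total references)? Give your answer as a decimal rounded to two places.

J: miss, frames [J]
C: miss, frames [J, C]
F: miss, frames [J, C, F]
V: miss, evict J, frames [C, F, V]
C: hit
V: hit
C: hit
V: hit
C: hit
J: miss, evict F, frames [C, V, J]
U: miss, evict J, frames [C, V, U]
C: hit
V: hit
C: hit
A: miss, evict U, frames [C, V, A]
V: hit
Hits: 9 of 16 references → 9/16 = 0.5625.

0.56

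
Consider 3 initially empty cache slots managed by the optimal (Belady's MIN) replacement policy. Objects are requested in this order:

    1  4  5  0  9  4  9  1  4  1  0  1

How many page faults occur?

6

1: fault, frames {1}
4: fault, frames {1,4}
5: fault, frames {1,4,5}
0: fault, evict 5, frames {1,4,0}
9: fault, evict 0, frames {1,4,9}
4: hit
9: hit
1: hit
4: hit
1: hit
0: fault, evict 9, frames {1,4,0}
1: hit
Page faults: 6.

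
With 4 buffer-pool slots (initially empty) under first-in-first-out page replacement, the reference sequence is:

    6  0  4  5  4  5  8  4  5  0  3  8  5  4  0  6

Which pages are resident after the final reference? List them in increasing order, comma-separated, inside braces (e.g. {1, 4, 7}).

{0, 3, 6, 8}

6: fault, frames [6]
0: fault, frames [6, 0]
4: fault, frames [6, 0, 4]
5: fault, frames [6, 0, 4, 5]
4: hit
5: hit
8: fault, evict 6, frames [0, 4, 5, 8]
4: hit
5: hit
0: hit
3: fault, evict 0, frames [4, 5, 8, 3]
8: hit
5: hit
4: hit
0: fault, evict 4, frames [5, 8, 3, 0]
6: fault, evict 5, frames [8, 3, 0, 6]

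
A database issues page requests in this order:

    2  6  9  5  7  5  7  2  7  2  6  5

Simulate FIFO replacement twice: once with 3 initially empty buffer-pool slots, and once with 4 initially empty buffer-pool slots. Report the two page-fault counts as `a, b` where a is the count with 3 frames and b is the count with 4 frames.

3 frames: F F F F F . . F . . F F → 8 faults.
4 frames: F F F F F . . F . . F . → 7 faults.
7 < 8: adding a frame reduced faults, as is typical.

8, 7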